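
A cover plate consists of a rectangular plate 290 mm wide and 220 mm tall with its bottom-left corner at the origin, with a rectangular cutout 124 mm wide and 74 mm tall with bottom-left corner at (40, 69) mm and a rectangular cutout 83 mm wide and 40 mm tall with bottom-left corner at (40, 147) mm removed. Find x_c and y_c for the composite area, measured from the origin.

plate: A = 290 × 220 = 63800.00, centroid at (145.00, 110.00).
hole 1: A = −(124 × 74) = -9176.00, centroid at (102.00, 106.00).
hole 2: A = −(83 × 40) = -3320.00, centroid at (81.50, 167.00).
ΣA = 51304.00 mm²
ΣAx_c = (63800.00)(145.00) + (-9176.00)(102.00) + (-3320.00)(81.50) = 8044468.00 mm³
ΣAy_c = (63800.00)(110.00) + (-9176.00)(106.00) + (-3320.00)(167.00) = 5490904.00 mm³
x_c = 8044468.00 / 51304.00 = 156.80 mm
y_c = 5490904.00 / 51304.00 = 107.03 mm

x_c = 156.80 mm, y_c = 107.03 mm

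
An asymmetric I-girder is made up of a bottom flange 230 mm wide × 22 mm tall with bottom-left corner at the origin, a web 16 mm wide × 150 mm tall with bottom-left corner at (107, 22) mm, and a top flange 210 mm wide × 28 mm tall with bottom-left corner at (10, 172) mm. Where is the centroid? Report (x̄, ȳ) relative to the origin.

x̄ = 115.00 mm, ȳ = 103.61 mm

bottom flange: A = 230 × 22 = 5060.00, centroid at (115.00, 11.00).
web: A = 16 × 150 = 2400.00, centroid at (115.00, 97.00).
top flange: A = 210 × 28 = 5880.00, centroid at (115.00, 186.00).
ΣA = 13340.00 mm²
ΣAx̄ = (5060.00)(115.00) + (2400.00)(115.00) + (5880.00)(115.00) = 1534100.00 mm³
ΣAȳ = (5060.00)(11.00) + (2400.00)(97.00) + (5880.00)(186.00) = 1382140.00 mm³
x̄ = 1534100.00 / 13340.00 = 115.00 mm
ȳ = 1382140.00 / 13340.00 = 103.61 mm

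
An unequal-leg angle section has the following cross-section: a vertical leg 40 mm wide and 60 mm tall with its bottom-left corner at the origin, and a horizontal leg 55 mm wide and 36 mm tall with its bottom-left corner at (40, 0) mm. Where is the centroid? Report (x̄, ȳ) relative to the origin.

x̄ = 41.47 mm, ȳ = 24.58 mm

Part | A | x̄ᵢ | ȳᵢ | A·x̄ᵢ | A·ȳᵢ
vertical leg | 2400.00 | 20.00 | 30.00 | 48000.00 | 72000.00
horizontal leg | 1980.00 | 67.50 | 18.00 | 133650.00 | 35640.00
Σ | 4380.00 |  |  | 181650.00 | 107640.00
x̄ = 181650.00 / 4380.00 = 41.47 mm
ȳ = 107640.00 / 4380.00 = 24.58 mm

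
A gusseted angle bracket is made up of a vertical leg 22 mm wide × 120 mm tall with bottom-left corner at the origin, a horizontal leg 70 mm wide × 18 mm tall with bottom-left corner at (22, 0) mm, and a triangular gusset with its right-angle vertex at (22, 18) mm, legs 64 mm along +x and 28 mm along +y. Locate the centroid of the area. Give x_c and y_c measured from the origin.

x_c = 29.13 mm, y_c = 40.50 mm

vertical leg: A = 22 × 120 = 2640.00, centroid at (11.00, 60.00).
horizontal leg: A = 70 × 18 = 1260.00, centroid at (57.00, 9.00).
gusset: A = ½·64·28 = 896.00, centroid at (43.33, 27.33).
ΣA = 4796.00 mm², ΣAx_c = 139686.67 mm³, ΣAy_c = 194230.67 mm³.
x_c = 139686.67/4796.00 = 29.13 mm; y_c = 194230.67/4796.00 = 40.50 mm.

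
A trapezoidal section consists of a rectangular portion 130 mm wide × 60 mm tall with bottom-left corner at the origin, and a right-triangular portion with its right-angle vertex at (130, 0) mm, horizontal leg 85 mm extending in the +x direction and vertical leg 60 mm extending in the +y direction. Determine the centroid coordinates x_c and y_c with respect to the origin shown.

Part | A | x̄ᵢ | ȳᵢ | A·x̄ᵢ | A·ȳᵢ
rectangular portion | 7800.00 | 65.00 | 30.00 | 507000.00 | 234000.00
triangular portion | 2550.00 | 158.33 | 20.00 | 403750.00 | 51000.00
Σ | 10350.00 |  |  | 910750.00 | 285000.00
x_c = 910750.00 / 10350.00 = 88.00 mm
y_c = 285000.00 / 10350.00 = 27.54 mm

x_c = 88.00 mm, y_c = 27.54 mm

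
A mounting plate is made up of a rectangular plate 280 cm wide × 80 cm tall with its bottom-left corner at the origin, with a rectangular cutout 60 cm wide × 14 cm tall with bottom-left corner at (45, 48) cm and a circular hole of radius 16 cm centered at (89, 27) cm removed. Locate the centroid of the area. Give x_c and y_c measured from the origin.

x_c = 144.61 cm, y_c = 39.90 cm

plate: A = 280 × 80 = 22400.00, centroid at (140.00, 40.00).
hole 1: A = −(60 × 14) = -840.00, centroid at (75.00, 55.00).
hole 2: A = −π·16² = -804.25, centroid at (89.00, 27.00).
ΣA = 20755.75 cm²
ΣAx_c = (22400.00)(140.00) + (-840.00)(75.00) + (-804.25)(89.00) = 3001421.95 cm³
ΣAy_c = (22400.00)(40.00) + (-840.00)(55.00) + (-804.25)(27.00) = 828085.31 cm³
x_c = 3001421.95 / 20755.75 = 144.61 cm
y_c = 828085.31 / 20755.75 = 39.90 cm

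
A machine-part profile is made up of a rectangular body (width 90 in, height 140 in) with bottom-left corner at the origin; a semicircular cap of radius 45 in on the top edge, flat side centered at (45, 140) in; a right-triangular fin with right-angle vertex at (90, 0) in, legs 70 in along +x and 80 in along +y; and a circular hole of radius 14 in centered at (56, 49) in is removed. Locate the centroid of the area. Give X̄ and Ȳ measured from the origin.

X̄ = 55.27 in, Ȳ = 79.74 in

rectangular body: A = 90 × 140 = 12600.00, centroid at (45.00, 70.00).
semicircular top: A = ½π·45² = 3180.86, centroid at (45.00, 159.10).
triangular fin: A = ½·70·80 = 2800.00, centroid at (113.33, 26.67).
hole: A = −π·14² = -615.75, centroid at (56.00, 49.00).
ΣA = 17965.11 in², ΣAX̄ = 992990.03 in³, ΣAȲ = 1432565.57 in³.
X̄ = 992990.03/17965.11 = 55.27 in; Ȳ = 1432565.57/17965.11 = 79.74 in.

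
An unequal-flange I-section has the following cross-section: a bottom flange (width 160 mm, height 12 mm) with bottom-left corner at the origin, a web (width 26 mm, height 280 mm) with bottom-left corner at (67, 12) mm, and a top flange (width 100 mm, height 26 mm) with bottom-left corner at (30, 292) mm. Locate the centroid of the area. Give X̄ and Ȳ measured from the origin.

bottom flange: A = 160 × 12 = 1920.00, centroid at (80.00, 6.00).
web: A = 26 × 280 = 7280.00, centroid at (80.00, 152.00).
top flange: A = 100 × 26 = 2600.00, centroid at (80.00, 305.00).
ΣA = 11800.00 mm²
ΣAX̄ = (1920.00)(80.00) + (7280.00)(80.00) + (2600.00)(80.00) = 944000.00 mm³
ΣAȲ = (1920.00)(6.00) + (7280.00)(152.00) + (2600.00)(305.00) = 1911080.00 mm³
X̄ = 944000.00 / 11800.00 = 80.00 mm
Ȳ = 1911080.00 / 11800.00 = 161.96 mm

X̄ = 80.00 mm, Ȳ = 161.96 mm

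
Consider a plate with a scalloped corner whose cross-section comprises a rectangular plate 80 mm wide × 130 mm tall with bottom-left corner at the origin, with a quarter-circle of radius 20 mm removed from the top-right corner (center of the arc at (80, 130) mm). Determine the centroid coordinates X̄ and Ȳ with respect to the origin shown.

X̄ = 39.02 mm, Ȳ = 63.24 mm

plate: A = 80 × 130 = 10400.00, centroid at (40.00, 65.00).
removed quarter-circle: A = −¼π·20² = -314.16, centroid at (71.51, 121.51).
ΣA = 10085.84 mm², ΣAX̄ = 393533.93 mm³, ΣAȲ = 637825.96 mm³.
X̄ = 393533.93/10085.84 = 39.02 mm; Ȳ = 637825.96/10085.84 = 63.24 mm.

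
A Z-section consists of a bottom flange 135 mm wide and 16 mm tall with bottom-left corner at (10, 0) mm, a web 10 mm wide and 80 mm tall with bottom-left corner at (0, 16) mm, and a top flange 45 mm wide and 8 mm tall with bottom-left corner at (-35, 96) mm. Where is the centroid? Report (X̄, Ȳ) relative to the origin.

Part | A | x̄ᵢ | ȳᵢ | A·x̄ᵢ | A·ȳᵢ
bottom flange | 2160.00 | 77.50 | 8.00 | 167400.00 | 17280.00
web | 800.00 | 5.00 | 56.00 | 4000.00 | 44800.00
top flange | 360.00 | -12.50 | 100.00 | -4500.00 | 36000.00
Σ | 3320.00 |  |  | 166900.00 | 98080.00
X̄ = 166900.00 / 3320.00 = 50.27 mm
Ȳ = 98080.00 / 3320.00 = 29.54 mm

X̄ = 50.27 mm, Ȳ = 29.54 mm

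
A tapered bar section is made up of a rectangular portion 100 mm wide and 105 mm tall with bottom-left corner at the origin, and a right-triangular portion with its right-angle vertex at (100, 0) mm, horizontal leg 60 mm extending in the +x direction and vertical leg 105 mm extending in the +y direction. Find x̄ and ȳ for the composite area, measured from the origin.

rectangular portion: A = 100 × 105 = 10500.00, centroid at (50.00, 52.50).
triangular portion: A = ½·60·105 = 3150.00, centroid at (120.00, 35.00).
ΣA = 13650.00 mm², ΣAx̄ = 903000.00 mm³, ΣAȳ = 661500.00 mm³.
x̄ = 903000.00/13650.00 = 66.15 mm; ȳ = 661500.00/13650.00 = 48.46 mm.

x̄ = 66.15 mm, ȳ = 48.46 mm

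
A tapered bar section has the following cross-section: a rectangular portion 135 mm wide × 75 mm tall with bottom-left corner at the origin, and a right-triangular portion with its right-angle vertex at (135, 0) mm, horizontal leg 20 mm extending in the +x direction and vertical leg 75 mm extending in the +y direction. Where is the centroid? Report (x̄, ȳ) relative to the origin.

x̄ = 72.61 mm, ȳ = 36.64 mm

rectangular portion: A = 135 × 75 = 10125.00, centroid at (67.50, 37.50).
triangular portion: A = ½·20·75 = 750.00, centroid at (141.67, 25.00).
ΣA = 10875.00 mm²
ΣAx̄ = (10125.00)(67.50) + (750.00)(141.67) = 789687.50 mm³
ΣAȳ = (10125.00)(37.50) + (750.00)(25.00) = 398437.50 mm³
x̄ = 789687.50 / 10875.00 = 72.61 mm
ȳ = 398437.50 / 10875.00 = 36.64 mm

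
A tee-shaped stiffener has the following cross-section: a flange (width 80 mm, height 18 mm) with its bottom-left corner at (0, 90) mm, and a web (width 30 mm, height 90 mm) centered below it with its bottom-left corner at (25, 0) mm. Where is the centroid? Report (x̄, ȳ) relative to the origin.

x̄ = 40.00 mm, ȳ = 63.78 mm

web: A = 30 × 90 = 2700.00, centroid at (40.00, 45.00).
flange: A = 80 × 18 = 1440.00, centroid at (40.00, 99.00).
ΣA = 4140.00 mm²
ΣAx̄ = (2700.00)(40.00) + (1440.00)(40.00) = 165600.00 mm³
ΣAȳ = (2700.00)(45.00) + (1440.00)(99.00) = 264060.00 mm³
x̄ = 165600.00 / 4140.00 = 40.00 mm
ȳ = 264060.00 / 4140.00 = 63.78 mm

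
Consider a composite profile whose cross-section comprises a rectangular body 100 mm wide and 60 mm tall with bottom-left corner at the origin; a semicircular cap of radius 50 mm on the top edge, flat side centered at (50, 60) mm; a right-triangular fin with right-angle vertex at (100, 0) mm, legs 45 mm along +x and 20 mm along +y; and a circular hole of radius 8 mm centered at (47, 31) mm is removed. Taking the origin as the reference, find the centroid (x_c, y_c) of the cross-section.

rectangular body: A = 100 × 60 = 6000.00, centroid at (50.00, 30.00).
semicircular top: A = ½π·50² = 3926.99, centroid at (50.00, 81.22).
triangular fin: A = ½·45·20 = 450.00, centroid at (115.00, 6.67).
hole: A = −π·8² = -201.06, centroid at (47.00, 31.00).
ΣA = 10175.93 mm², ΣAx_c = 538649.63 mm³, ΣAy_c = 495719.86 mm³.
x_c = 538649.63/10175.93 = 52.93 mm; y_c = 495719.86/10175.93 = 48.71 mm.

x_c = 52.93 mm, y_c = 48.71 mm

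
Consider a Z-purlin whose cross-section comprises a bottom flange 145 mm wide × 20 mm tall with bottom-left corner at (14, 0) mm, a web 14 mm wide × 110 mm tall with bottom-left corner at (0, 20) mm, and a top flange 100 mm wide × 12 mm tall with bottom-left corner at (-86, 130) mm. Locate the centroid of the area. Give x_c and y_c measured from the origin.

x_c = 38.73 mm, y_c = 54.56 mm

bottom flange: A = 145 × 20 = 2900.00, centroid at (86.50, 10.00).
web: A = 14 × 110 = 1540.00, centroid at (7.00, 75.00).
top flange: A = 100 × 12 = 1200.00, centroid at (-36.00, 136.00).
ΣA = 5640.00 mm², ΣAx_c = 218430.00 mm³, ΣAy_c = 307700.00 mm³.
x_c = 218430.00/5640.00 = 38.73 mm; y_c = 307700.00/5640.00 = 54.56 mm.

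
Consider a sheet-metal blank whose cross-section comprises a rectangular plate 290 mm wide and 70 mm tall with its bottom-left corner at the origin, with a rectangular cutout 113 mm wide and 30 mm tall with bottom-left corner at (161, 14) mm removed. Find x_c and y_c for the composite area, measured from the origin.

plate: A = 290 × 70 = 20300.00, centroid at (145.00, 35.00).
hole: A = −(113 × 30) = -3390.00, centroid at (217.50, 29.00).
ΣA = 16910.00 mm², ΣAx_c = 2206175.00 mm³, ΣAy_c = 612190.00 mm³.
x_c = 2206175.00/16910.00 = 130.47 mm; y_c = 612190.00/16910.00 = 36.20 mm.

x_c = 130.47 mm, y_c = 36.20 mm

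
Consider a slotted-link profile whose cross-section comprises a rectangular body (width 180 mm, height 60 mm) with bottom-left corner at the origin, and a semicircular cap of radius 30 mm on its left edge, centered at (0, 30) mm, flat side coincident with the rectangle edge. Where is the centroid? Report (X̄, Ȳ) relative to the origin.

X̄ = 78.11 mm, Ȳ = 30.00 mm

rectangular body: A = 180 × 60 = 10800.00, centroid at (90.00, 30.00).
semicircular end: A = ½π·30² = 1413.72, centroid at (-12.73, 30.00).
ΣA = 12213.72 mm², ΣAX̄ = 954000.00 mm³, ΣAȲ = 366411.50 mm³.
X̄ = 954000.00/12213.72 = 78.11 mm; Ȳ = 366411.50/12213.72 = 30.00 mm.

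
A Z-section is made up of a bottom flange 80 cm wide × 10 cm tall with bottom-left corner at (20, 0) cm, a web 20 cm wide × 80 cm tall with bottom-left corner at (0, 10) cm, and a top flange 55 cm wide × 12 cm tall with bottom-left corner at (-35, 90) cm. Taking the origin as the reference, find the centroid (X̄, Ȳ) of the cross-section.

bottom flange: A = 80 × 10 = 800.00, centroid at (60.00, 5.00).
web: A = 20 × 80 = 1600.00, centroid at (10.00, 50.00).
top flange: A = 55 × 12 = 660.00, centroid at (-7.50, 96.00).
ΣA = 3060.00 cm²
ΣAX̄ = (800.00)(60.00) + (1600.00)(10.00) + (660.00)(-7.50) = 59050.00 cm³
ΣAȲ = (800.00)(5.00) + (1600.00)(50.00) + (660.00)(96.00) = 147360.00 cm³
X̄ = 59050.00 / 3060.00 = 19.30 cm
Ȳ = 147360.00 / 3060.00 = 48.16 cm

X̄ = 19.30 cm, Ȳ = 48.16 cm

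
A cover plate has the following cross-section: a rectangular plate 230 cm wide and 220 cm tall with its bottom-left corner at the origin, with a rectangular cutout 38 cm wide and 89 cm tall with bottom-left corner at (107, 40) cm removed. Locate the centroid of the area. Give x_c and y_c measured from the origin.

x_c = 114.21 cm, y_c = 111.83 cm

plate: A = 230 × 220 = 50600.00, centroid at (115.00, 110.00).
hole: A = −(38 × 89) = -3382.00, centroid at (126.00, 84.50).
ΣA = 47218.00 cm², ΣAx_c = 5392868.00 cm³, ΣAy_c = 5280221.00 cm³.
x_c = 5392868.00/47218.00 = 114.21 cm; y_c = 5280221.00/47218.00 = 111.83 cm.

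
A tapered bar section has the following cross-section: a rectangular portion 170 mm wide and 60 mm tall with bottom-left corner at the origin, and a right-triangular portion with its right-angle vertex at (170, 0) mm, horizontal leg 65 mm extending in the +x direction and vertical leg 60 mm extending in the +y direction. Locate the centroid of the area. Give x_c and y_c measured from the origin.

rectangular portion: A = 170 × 60 = 10200.00, centroid at (85.00, 30.00).
triangular portion: A = ½·65·60 = 1950.00, centroid at (191.67, 20.00).
ΣA = 12150.00 mm², ΣAx_c = 1240750.00 mm³, ΣAy_c = 345000.00 mm³.
x_c = 1240750.00/12150.00 = 102.12 mm; y_c = 345000.00/12150.00 = 28.40 mm.

x_c = 102.12 mm, y_c = 28.40 mm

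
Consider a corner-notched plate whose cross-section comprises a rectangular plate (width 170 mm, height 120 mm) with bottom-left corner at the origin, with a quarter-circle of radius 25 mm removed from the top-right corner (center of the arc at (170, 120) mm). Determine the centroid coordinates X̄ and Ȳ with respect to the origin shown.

X̄ = 83.17 mm, Ȳ = 58.78 mm

plate: A = 170 × 120 = 20400.00, centroid at (85.00, 60.00).
removed quarter-circle: A = −¼π·25² = -490.87, centroid at (159.39, 109.39).
ΣA = 19909.13 mm²
ΣAX̄ = (20400.00)(85.00) + (-490.87)(159.39) = 1655759.78 mm³
ΣAȲ = (20400.00)(60.00) + (-490.87)(109.39) = 1170303.47 mm³
X̄ = 1655759.78 / 19909.13 = 83.17 mm
Ȳ = 1170303.47 / 19909.13 = 58.78 mm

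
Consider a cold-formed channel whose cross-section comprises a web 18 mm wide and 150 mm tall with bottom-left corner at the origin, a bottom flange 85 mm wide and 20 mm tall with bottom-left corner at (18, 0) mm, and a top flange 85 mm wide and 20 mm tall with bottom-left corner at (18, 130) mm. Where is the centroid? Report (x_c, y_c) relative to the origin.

web: A = 18 × 150 = 2700.00, centroid at (9.00, 75.00).
bottom flange: A = 85 × 20 = 1700.00, centroid at (60.50, 10.00).
top flange: A = 85 × 20 = 1700.00, centroid at (60.50, 140.00).
ΣA = 6100.00 mm²
ΣAx_c = (2700.00)(9.00) + (1700.00)(60.50) + (1700.00)(60.50) = 230000.00 mm³
ΣAy_c = (2700.00)(75.00) + (1700.00)(10.00) + (1700.00)(140.00) = 457500.00 mm³
x_c = 230000.00 / 6100.00 = 37.70 mm
y_c = 457500.00 / 6100.00 = 75.00 mm

x_c = 37.70 mm, y_c = 75.00 mm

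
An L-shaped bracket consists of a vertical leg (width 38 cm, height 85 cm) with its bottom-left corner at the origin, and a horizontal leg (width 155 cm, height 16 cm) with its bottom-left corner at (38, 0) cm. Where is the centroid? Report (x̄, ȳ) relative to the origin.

vertical leg: A = 38 × 85 = 3230.00, centroid at (19.00, 42.50).
horizontal leg: A = 155 × 16 = 2480.00, centroid at (115.50, 8.00).
ΣA = 5710.00 cm²
ΣAx̄ = (3230.00)(19.00) + (2480.00)(115.50) = 347810.00 cm³
ΣAȳ = (3230.00)(42.50) + (2480.00)(8.00) = 157115.00 cm³
x̄ = 347810.00 / 5710.00 = 60.91 cm
ȳ = 157115.00 / 5710.00 = 27.52 cm

x̄ = 60.91 cm, ȳ = 27.52 cm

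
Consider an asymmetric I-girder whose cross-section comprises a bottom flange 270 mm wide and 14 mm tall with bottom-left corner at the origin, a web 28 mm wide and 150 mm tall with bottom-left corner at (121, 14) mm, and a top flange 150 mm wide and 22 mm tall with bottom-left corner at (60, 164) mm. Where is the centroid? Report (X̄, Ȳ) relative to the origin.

Part | A | x̄ᵢ | ȳᵢ | A·x̄ᵢ | A·ȳᵢ
bottom flange | 3780.00 | 135.00 | 7.00 | 510300.00 | 26460.00
web | 4200.00 | 135.00 | 89.00 | 567000.00 | 373800.00
top flange | 3300.00 | 135.00 | 175.00 | 445500.00 | 577500.00
Σ | 11280.00 |  |  | 1522800.00 | 977760.00
X̄ = 1522800.00 / 11280.00 = 135.00 mm
Ȳ = 977760.00 / 11280.00 = 86.68 mm

X̄ = 135.00 mm, Ȳ = 86.68 mm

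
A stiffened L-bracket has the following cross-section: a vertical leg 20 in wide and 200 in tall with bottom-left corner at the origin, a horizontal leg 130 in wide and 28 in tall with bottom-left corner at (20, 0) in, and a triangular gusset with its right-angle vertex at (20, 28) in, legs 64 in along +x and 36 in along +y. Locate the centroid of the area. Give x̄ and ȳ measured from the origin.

vertical leg: A = 20 × 200 = 4000.00, centroid at (10.00, 100.00).
horizontal leg: A = 130 × 28 = 3640.00, centroid at (85.00, 14.00).
gusset: A = ½·64·36 = 1152.00, centroid at (41.33, 40.00).
ΣA = 8792.00 in²
ΣAx̄ = (4000.00)(10.00) + (3640.00)(85.00) + (1152.00)(41.33) = 397016.00 in³
ΣAȳ = (4000.00)(100.00) + (3640.00)(14.00) + (1152.00)(40.00) = 497040.00 in³
x̄ = 397016.00 / 8792.00 = 45.16 in
ȳ = 497040.00 / 8792.00 = 56.53 in

x̄ = 45.16 in, ȳ = 56.53 in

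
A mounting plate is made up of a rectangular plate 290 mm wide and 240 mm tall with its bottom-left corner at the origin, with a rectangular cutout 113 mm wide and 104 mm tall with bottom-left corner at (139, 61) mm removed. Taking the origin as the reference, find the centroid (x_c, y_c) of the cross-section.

plate: A = 290 × 240 = 69600.00, centroid at (145.00, 120.00).
hole: A = −(113 × 104) = -11752.00, centroid at (195.50, 113.00).
ΣA = 57848.00 mm², ΣAx_c = 7794484.00 mm³, ΣAy_c = 7024024.00 mm³.
x_c = 7794484.00/57848.00 = 134.74 mm; y_c = 7024024.00/57848.00 = 121.42 mm.

x_c = 134.74 mm, y_c = 121.42 mm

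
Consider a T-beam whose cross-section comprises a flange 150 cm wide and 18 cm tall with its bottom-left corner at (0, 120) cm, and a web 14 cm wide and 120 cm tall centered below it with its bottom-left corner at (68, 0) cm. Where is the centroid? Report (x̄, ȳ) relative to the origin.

Part | A | x̄ᵢ | ȳᵢ | A·x̄ᵢ | A·ȳᵢ
web | 1680.00 | 75.00 | 60.00 | 126000.00 | 100800.00
flange | 2700.00 | 75.00 | 129.00 | 202500.00 | 348300.00
Σ | 4380.00 |  |  | 328500.00 | 449100.00
x̄ = 328500.00 / 4380.00 = 75.00 cm
ȳ = 449100.00 / 4380.00 = 102.53 cm

x̄ = 75.00 cm, ȳ = 102.53 cm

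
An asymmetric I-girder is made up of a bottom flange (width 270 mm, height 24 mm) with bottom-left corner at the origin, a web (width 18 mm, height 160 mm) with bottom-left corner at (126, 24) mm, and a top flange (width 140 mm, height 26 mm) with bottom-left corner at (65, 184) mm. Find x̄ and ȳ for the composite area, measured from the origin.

bottom flange: A = 270 × 24 = 6480.00, centroid at (135.00, 12.00).
web: A = 18 × 160 = 2880.00, centroid at (135.00, 104.00).
top flange: A = 140 × 26 = 3640.00, centroid at (135.00, 197.00).
ΣA = 13000.00 mm²
ΣAx̄ = (6480.00)(135.00) + (2880.00)(135.00) + (3640.00)(135.00) = 1755000.00 mm³
ΣAȳ = (6480.00)(12.00) + (2880.00)(104.00) + (3640.00)(197.00) = 1094360.00 mm³
x̄ = 1755000.00 / 13000.00 = 135.00 mm
ȳ = 1094360.00 / 13000.00 = 84.18 mm

x̄ = 135.00 mm, ȳ = 84.18 mm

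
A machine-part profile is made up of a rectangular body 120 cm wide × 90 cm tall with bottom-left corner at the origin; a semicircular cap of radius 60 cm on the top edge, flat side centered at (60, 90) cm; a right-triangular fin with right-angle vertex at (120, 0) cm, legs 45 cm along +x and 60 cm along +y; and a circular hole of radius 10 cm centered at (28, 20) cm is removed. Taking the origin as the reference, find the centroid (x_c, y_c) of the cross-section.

x_c = 66.36 cm, y_c = 66.30 cm

rectangular body: A = 120 × 90 = 10800.00, centroid at (60.00, 45.00).
semicircular top: A = ½π·60² = 5654.87, centroid at (60.00, 115.46).
triangular fin: A = ½·45·60 = 1350.00, centroid at (135.00, 20.00).
hole: A = −π·10² = -314.16, centroid at (28.00, 20.00).
ΣA = 17490.71 cm²
ΣAx_c = (10800.00)(60.00) + (5654.87)(60.00) + (1350.00)(135.00) + (-314.16)(28.00) = 1160745.55 cm³
ΣAy_c = (10800.00)(45.00) + (5654.87)(115.46) + (1350.00)(20.00) + (-314.16)(20.00) = 1159654.82 cm³
x_c = 1160745.55 / 17490.71 = 66.36 cm
y_c = 1159654.82 / 17490.71 = 66.30 cm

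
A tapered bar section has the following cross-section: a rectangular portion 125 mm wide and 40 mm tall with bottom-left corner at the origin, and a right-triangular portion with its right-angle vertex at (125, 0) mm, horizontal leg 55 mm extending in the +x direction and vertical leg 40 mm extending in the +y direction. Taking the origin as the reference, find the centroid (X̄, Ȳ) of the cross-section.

X̄ = 77.08 mm, Ȳ = 18.80 mm

rectangular portion: A = 125 × 40 = 5000.00, centroid at (62.50, 20.00).
triangular portion: A = ½·55·40 = 1100.00, centroid at (143.33, 13.33).
ΣA = 6100.00 mm², ΣAX̄ = 470166.67 mm³, ΣAȲ = 114666.67 mm³.
X̄ = 470166.67/6100.00 = 77.08 mm; Ȳ = 114666.67/6100.00 = 18.80 mm.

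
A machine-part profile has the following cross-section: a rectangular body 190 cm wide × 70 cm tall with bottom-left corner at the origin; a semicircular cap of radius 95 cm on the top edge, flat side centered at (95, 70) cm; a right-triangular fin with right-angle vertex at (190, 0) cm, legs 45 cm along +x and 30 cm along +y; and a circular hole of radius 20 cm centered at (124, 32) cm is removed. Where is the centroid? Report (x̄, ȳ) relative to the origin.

x̄ = 96.41 cm, ȳ = 74.21 cm

rectangular body: A = 190 × 70 = 13300.00, centroid at (95.00, 35.00).
semicircular top: A = ½π·95² = 14176.44, centroid at (95.00, 110.32).
triangular fin: A = ½·45·30 = 675.00, centroid at (205.00, 10.00).
hole: A = −π·20² = -1256.64, centroid at (124.00, 32.00).
ΣA = 26894.80 cm²
ΣAx̄ = (13300.00)(95.00) + (14176.44)(95.00) + (675.00)(205.00) + (-1256.64)(124.00) = 2592813.51 cm³
ΣAȳ = (13300.00)(35.00) + (14176.44)(110.32) + (675.00)(10.00) + (-1256.64)(32.00) = 1995971.53 cm³
x̄ = 2592813.51 / 26894.80 = 96.41 cm
ȳ = 1995971.53 / 26894.80 = 74.21 cm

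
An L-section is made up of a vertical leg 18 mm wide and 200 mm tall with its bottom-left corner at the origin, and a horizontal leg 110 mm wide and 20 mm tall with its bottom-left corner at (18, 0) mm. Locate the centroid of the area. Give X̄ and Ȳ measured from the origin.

Part | A | x̄ᵢ | ȳᵢ | A·x̄ᵢ | A·ȳᵢ
vertical leg | 3600.00 | 9.00 | 100.00 | 32400.00 | 360000.00
horizontal leg | 2200.00 | 73.00 | 10.00 | 160600.00 | 22000.00
Σ | 5800.00 |  |  | 193000.00 | 382000.00
X̄ = 193000.00 / 5800.00 = 33.28 mm
Ȳ = 382000.00 / 5800.00 = 65.86 mm

X̄ = 33.28 mm, Ȳ = 65.86 mm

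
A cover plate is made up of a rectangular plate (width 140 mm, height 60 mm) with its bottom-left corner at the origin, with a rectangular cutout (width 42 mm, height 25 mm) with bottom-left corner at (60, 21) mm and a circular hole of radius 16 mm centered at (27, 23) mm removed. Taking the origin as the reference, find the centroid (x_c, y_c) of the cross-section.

plate: A = 140 × 60 = 8400.00, centroid at (70.00, 30.00).
hole 1: A = −(42 × 25) = -1050.00, centroid at (81.00, 33.50).
hole 2: A = −π·16² = -804.25, centroid at (27.00, 23.00).
ΣA = 6545.75 mm²
ΣAx_c = (8400.00)(70.00) + (-1050.00)(81.00) + (-804.25)(27.00) = 481235.31 mm³
ΣAy_c = (8400.00)(30.00) + (-1050.00)(33.50) + (-804.25)(23.00) = 198327.30 mm³
x_c = 481235.31 / 6545.75 = 73.52 mm
y_c = 198327.30 / 6545.75 = 30.30 mm

x_c = 73.52 mm, y_c = 30.30 mm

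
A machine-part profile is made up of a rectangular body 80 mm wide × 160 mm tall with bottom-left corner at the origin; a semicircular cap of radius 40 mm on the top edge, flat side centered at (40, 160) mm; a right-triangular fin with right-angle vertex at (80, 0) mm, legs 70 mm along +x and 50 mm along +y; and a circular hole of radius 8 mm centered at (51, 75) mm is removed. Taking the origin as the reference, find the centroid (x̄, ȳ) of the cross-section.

x̄ = 46.44 mm, ȳ = 87.94 mm

rectangular body: A = 80 × 160 = 12800.00, centroid at (40.00, 80.00).
semicircular top: A = ½π·40² = 2513.27, centroid at (40.00, 176.98).
triangular fin: A = ½·70·50 = 1750.00, centroid at (103.33, 16.67).
hole: A = −π·8² = -201.06, centroid at (51.00, 75.00).
ΣA = 16862.21 mm², ΣAx̄ = 783110.14 mm³, ΣAȳ = 1482877.55 mm³.
x̄ = 783110.14/16862.21 = 46.44 mm; ȳ = 1482877.55/16862.21 = 87.94 mm.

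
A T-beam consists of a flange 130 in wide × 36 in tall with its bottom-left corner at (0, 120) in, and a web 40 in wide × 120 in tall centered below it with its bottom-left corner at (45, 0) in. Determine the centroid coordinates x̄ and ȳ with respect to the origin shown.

x̄ = 65.00 in, ȳ = 98.51 in

Part | A | x̄ᵢ | ȳᵢ | A·x̄ᵢ | A·ȳᵢ
web | 4800.00 | 65.00 | 60.00 | 312000.00 | 288000.00
flange | 4680.00 | 65.00 | 138.00 | 304200.00 | 645840.00
Σ | 9480.00 |  |  | 616200.00 | 933840.00
x̄ = 616200.00 / 9480.00 = 65.00 in
ȳ = 933840.00 / 9480.00 = 98.51 in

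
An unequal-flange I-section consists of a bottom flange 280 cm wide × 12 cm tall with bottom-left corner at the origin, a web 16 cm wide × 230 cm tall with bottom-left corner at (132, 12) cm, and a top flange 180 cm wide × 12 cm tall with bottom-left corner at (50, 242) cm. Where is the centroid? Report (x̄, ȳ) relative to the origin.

Part | A | x̄ᵢ | ȳᵢ | A·x̄ᵢ | A·ȳᵢ
bottom flange | 3360.00 | 140.00 | 6.00 | 470400.00 | 20160.00
web | 3680.00 | 140.00 | 127.00 | 515200.00 | 467360.00
top flange | 2160.00 | 140.00 | 248.00 | 302400.00 | 535680.00
Σ | 9200.00 |  |  | 1288000.00 | 1023200.00
x̄ = 1288000.00 / 9200.00 = 140.00 cm
ȳ = 1023200.00 / 9200.00 = 111.22 cm

x̄ = 140.00 cm, ȳ = 111.22 cm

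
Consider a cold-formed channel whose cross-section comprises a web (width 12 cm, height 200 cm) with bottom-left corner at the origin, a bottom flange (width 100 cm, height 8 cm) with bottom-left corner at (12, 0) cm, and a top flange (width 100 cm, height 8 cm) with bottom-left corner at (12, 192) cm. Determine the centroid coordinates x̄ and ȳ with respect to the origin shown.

Part | A | x̄ᵢ | ȳᵢ | A·x̄ᵢ | A·ȳᵢ
web | 2400.00 | 6.00 | 100.00 | 14400.00 | 240000.00
bottom flange | 800.00 | 62.00 | 4.00 | 49600.00 | 3200.00
top flange | 800.00 | 62.00 | 196.00 | 49600.00 | 156800.00
Σ | 4000.00 |  |  | 113600.00 | 400000.00
x̄ = 113600.00 / 4000.00 = 28.40 cm
ȳ = 400000.00 / 4000.00 = 100.00 cm

x̄ = 28.40 cm, ȳ = 100.00 cm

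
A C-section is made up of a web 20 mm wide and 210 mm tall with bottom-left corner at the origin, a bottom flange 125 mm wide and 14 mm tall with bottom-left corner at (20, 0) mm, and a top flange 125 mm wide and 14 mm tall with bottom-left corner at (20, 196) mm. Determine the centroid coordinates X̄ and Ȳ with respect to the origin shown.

X̄ = 42.95 mm, Ȳ = 105.00 mm

web: A = 20 × 210 = 4200.00, centroid at (10.00, 105.00).
bottom flange: A = 125 × 14 = 1750.00, centroid at (82.50, 7.00).
top flange: A = 125 × 14 = 1750.00, centroid at (82.50, 203.00).
ΣA = 7700.00 mm², ΣAX̄ = 330750.00 mm³, ΣAȲ = 808500.00 mm³.
X̄ = 330750.00/7700.00 = 42.95 mm; Ȳ = 808500.00/7700.00 = 105.00 mm.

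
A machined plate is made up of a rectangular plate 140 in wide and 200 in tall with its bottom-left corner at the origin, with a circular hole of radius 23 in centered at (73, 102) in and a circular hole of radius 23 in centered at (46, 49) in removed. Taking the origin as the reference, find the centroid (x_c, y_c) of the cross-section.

x_c = 71.41 in, y_c = 103.30 in

Part | A | x̄ᵢ | ȳᵢ | A·x̄ᵢ | A·ȳᵢ
plate | 28000.00 | 70.00 | 100.00 | 1960000.00 | 2800000.00
hole 1 | -1661.90 | 73.00 | 102.00 | -121318.88 | -169514.06
hole 2 | -1661.90 | 46.00 | 49.00 | -76447.52 | -81433.22
Σ | 24676.19 |  |  | 1762233.60 | 2549052.72
x_c = 1762233.60 / 24676.19 = 71.41 in
y_c = 2549052.72 / 24676.19 = 103.30 in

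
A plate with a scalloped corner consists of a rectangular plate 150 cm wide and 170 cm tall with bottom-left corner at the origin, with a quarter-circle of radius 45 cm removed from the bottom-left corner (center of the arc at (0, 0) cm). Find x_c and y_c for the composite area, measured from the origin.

plate: A = 150 × 170 = 25500.00, centroid at (75.00, 85.00).
removed quarter-circle: A = −¼π·45² = -1590.43, centroid at (19.10, 19.10).
ΣA = 23909.57 cm²
ΣAx_c = (25500.00)(75.00) + (-1590.43)(19.10) = 1882125.00 cm³
ΣAy_c = (25500.00)(85.00) + (-1590.43)(19.10) = 2137125.00 cm³
x_c = 1882125.00 / 23909.57 = 78.72 cm
y_c = 2137125.00 / 23909.57 = 89.38 cm

x_c = 78.72 cm, y_c = 89.38 cm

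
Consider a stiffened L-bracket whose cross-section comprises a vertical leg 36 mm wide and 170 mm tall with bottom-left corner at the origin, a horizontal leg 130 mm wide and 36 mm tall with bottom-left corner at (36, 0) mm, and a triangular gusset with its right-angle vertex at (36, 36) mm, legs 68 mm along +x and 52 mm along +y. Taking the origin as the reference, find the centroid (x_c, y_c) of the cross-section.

x_c = 54.63 mm, y_c = 55.60 mm

Part | A | x̄ᵢ | ȳᵢ | A·x̄ᵢ | A·ȳᵢ
vertical leg | 6120.00 | 18.00 | 85.00 | 110160.00 | 520200.00
horizontal leg | 4680.00 | 101.00 | 18.00 | 472680.00 | 84240.00
gusset | 1768.00 | 58.67 | 53.33 | 103722.67 | 94293.33
Σ | 12568.00 |  |  | 686562.67 | 698733.33
x_c = 686562.67 / 12568.00 = 54.63 mm
y_c = 698733.33 / 12568.00 = 55.60 mm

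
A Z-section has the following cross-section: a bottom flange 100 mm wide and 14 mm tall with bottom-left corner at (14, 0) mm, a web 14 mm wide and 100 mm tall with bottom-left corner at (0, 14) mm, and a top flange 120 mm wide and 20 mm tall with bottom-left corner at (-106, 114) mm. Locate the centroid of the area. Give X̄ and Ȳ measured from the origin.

Part | A | x̄ᵢ | ȳᵢ | A·x̄ᵢ | A·ȳᵢ
bottom flange | 1400.00 | 64.00 | 7.00 | 89600.00 | 9800.00
web | 1400.00 | 7.00 | 64.00 | 9800.00 | 89600.00
top flange | 2400.00 | -46.00 | 124.00 | -110400.00 | 297600.00
Σ | 5200.00 |  |  | -11000.00 | 397000.00
X̄ = -11000.00 / 5200.00 = -2.12 mm
Ȳ = 397000.00 / 5200.00 = 76.35 mm

X̄ = -2.12 mm, Ȳ = 76.35 mm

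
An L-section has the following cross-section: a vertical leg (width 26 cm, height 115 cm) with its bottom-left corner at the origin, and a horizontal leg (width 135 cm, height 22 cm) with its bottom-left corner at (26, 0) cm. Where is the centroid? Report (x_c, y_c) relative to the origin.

x_c = 53.11 cm, y_c = 34.33 cm

vertical leg: A = 26 × 115 = 2990.00, centroid at (13.00, 57.50).
horizontal leg: A = 135 × 22 = 2970.00, centroid at (93.50, 11.00).
ΣA = 5960.00 cm², ΣAx_c = 316565.00 cm³, ΣAy_c = 204595.00 cm³.
x_c = 316565.00/5960.00 = 53.11 cm; y_c = 204595.00/5960.00 = 34.33 cm.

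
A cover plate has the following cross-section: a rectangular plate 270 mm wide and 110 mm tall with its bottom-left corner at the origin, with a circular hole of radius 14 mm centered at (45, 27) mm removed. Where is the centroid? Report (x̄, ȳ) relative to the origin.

x̄ = 136.91 mm, ȳ = 55.59 mm

plate: A = 270 × 110 = 29700.00, centroid at (135.00, 55.00).
hole: A = −π·14² = -615.75, centroid at (45.00, 27.00).
ΣA = 29084.25 mm², ΣAx̄ = 3981791.15 mm³, ΣAȳ = 1616874.69 mm³.
x̄ = 3981791.15/29084.25 = 136.91 mm; ȳ = 1616874.69/29084.25 = 55.59 mm.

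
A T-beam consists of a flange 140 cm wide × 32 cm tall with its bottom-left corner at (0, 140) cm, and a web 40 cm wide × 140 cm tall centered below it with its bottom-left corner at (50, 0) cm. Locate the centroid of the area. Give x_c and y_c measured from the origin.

web: A = 40 × 140 = 5600.00, centroid at (70.00, 70.00).
flange: A = 140 × 32 = 4480.00, centroid at (70.00, 156.00).
ΣA = 10080.00 cm²
ΣAx_c = (5600.00)(70.00) + (4480.00)(70.00) = 705600.00 cm³
ΣAy_c = (5600.00)(70.00) + (4480.00)(156.00) = 1090880.00 cm³
x_c = 705600.00 / 10080.00 = 70.00 cm
y_c = 1090880.00 / 10080.00 = 108.22 cm

x_c = 70.00 cm, y_c = 108.22 cm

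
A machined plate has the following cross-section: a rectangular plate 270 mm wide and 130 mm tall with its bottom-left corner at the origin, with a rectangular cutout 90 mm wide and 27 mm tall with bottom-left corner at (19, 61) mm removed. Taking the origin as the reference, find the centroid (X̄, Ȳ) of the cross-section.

X̄ = 140.28 mm, Ȳ = 64.29 mm

plate: A = 270 × 130 = 35100.00, centroid at (135.00, 65.00).
hole: A = −(90 × 27) = -2430.00, centroid at (64.00, 74.50).
ΣA = 32670.00 mm², ΣAX̄ = 4582980.00 mm³, ΣAȲ = 2100465.00 mm³.
X̄ = 4582980.00/32670.00 = 140.28 mm; Ȳ = 2100465.00/32670.00 = 64.29 mm.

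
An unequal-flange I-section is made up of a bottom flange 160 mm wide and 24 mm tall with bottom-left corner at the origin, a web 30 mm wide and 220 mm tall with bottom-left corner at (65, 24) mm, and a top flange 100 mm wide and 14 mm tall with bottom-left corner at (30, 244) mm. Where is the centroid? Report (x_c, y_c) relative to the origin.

x_c = 80.00 mm, y_c = 108.27 mm

bottom flange: A = 160 × 24 = 3840.00, centroid at (80.00, 12.00).
web: A = 30 × 220 = 6600.00, centroid at (80.00, 134.00).
top flange: A = 100 × 14 = 1400.00, centroid at (80.00, 251.00).
ΣA = 11840.00 mm²
ΣAx_c = (3840.00)(80.00) + (6600.00)(80.00) + (1400.00)(80.00) = 947200.00 mm³
ΣAy_c = (3840.00)(12.00) + (6600.00)(134.00) + (1400.00)(251.00) = 1281880.00 mm³
x_c = 947200.00 / 11840.00 = 80.00 mm
y_c = 1281880.00 / 11840.00 = 108.27 mm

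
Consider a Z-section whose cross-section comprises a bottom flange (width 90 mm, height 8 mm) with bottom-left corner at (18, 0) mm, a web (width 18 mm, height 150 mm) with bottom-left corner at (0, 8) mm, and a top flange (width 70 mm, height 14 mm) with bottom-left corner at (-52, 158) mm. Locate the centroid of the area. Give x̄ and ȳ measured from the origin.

x̄ = 12.05 mm, ȳ = 88.34 mm

bottom flange: A = 90 × 8 = 720.00, centroid at (63.00, 4.00).
web: A = 18 × 150 = 2700.00, centroid at (9.00, 83.00).
top flange: A = 70 × 14 = 980.00, centroid at (-17.00, 165.00).
ΣA = 4400.00 mm², ΣAx̄ = 53000.00 mm³, ΣAȳ = 388680.00 mm³.
x̄ = 53000.00/4400.00 = 12.05 mm; ȳ = 388680.00/4400.00 = 88.34 mm.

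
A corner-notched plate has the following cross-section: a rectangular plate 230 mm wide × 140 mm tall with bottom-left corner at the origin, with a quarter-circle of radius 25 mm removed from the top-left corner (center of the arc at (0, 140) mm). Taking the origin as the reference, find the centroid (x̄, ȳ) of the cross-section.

plate: A = 230 × 140 = 32200.00, centroid at (115.00, 70.00).
removed quarter-circle: A = −¼π·25² = -490.87, centroid at (10.61, 129.39).
ΣA = 31709.13 mm²
ΣAx̄ = (32200.00)(115.00) + (-490.87)(10.61) = 3697791.67 mm³
ΣAȳ = (32200.00)(70.00) + (-490.87)(129.39) = 2190485.99 mm³
x̄ = 3697791.67 / 31709.13 = 116.62 mm
ȳ = 2190485.99 / 31709.13 = 69.08 mm

x̄ = 116.62 mm, ȳ = 69.08 mm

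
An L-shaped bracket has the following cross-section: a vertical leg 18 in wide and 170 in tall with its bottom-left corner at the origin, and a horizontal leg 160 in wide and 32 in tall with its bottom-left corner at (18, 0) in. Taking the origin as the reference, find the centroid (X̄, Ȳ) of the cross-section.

X̄ = 64.71 in, Ȳ = 41.81 in

vertical leg: A = 18 × 170 = 3060.00, centroid at (9.00, 85.00).
horizontal leg: A = 160 × 32 = 5120.00, centroid at (98.00, 16.00).
ΣA = 8180.00 in², ΣAX̄ = 529300.00 in³, ΣAȲ = 342020.00 in³.
X̄ = 529300.00/8180.00 = 64.71 in; Ȳ = 342020.00/8180.00 = 41.81 in.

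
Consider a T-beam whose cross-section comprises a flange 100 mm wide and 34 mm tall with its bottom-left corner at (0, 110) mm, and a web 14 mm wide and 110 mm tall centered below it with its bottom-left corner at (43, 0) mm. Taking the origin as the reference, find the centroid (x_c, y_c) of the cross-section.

x_c = 50.00 mm, y_c = 104.55 mm

Part | A | x̄ᵢ | ȳᵢ | A·x̄ᵢ | A·ȳᵢ
web | 1540.00 | 50.00 | 55.00 | 77000.00 | 84700.00
flange | 3400.00 | 50.00 | 127.00 | 170000.00 | 431800.00
Σ | 4940.00 |  |  | 247000.00 | 516500.00
x_c = 247000.00 / 4940.00 = 50.00 mm
y_c = 516500.00 / 4940.00 = 104.55 mm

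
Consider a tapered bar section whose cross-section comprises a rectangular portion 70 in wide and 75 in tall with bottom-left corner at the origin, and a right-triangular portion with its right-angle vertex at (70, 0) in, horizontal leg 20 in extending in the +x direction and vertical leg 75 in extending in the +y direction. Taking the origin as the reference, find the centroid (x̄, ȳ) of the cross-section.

rectangular portion: A = 70 × 75 = 5250.00, centroid at (35.00, 37.50).
triangular portion: A = ½·20·75 = 750.00, centroid at (76.67, 25.00).
ΣA = 6000.00 in², ΣAx̄ = 241250.00 in³, ΣAȳ = 215625.00 in³.
x̄ = 241250.00/6000.00 = 40.21 in; ȳ = 215625.00/6000.00 = 35.94 in.

x̄ = 40.21 in, ȳ = 35.94 in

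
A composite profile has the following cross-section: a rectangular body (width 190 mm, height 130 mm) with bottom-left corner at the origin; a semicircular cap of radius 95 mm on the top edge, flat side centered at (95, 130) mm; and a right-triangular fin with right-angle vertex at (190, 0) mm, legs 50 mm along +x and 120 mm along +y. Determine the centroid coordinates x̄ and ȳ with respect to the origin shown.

Part | A | x̄ᵢ | ȳᵢ | A·x̄ᵢ | A·ȳᵢ
rectangular body | 24700.00 | 95.00 | 65.00 | 2346500.00 | 1605500.00
semicircular top | 14176.44 | 95.00 | 170.32 | 1346761.50 | 2414520.12
triangular fin | 3000.00 | 206.67 | 40.00 | 620000.00 | 120000.00
Σ | 41876.44 |  |  | 4313261.50 | 4140020.12
x̄ = 4313261.50 / 41876.44 = 103.00 mm
ȳ = 4140020.12 / 41876.44 = 98.86 mm

x̄ = 103.00 mm, ȳ = 98.86 mm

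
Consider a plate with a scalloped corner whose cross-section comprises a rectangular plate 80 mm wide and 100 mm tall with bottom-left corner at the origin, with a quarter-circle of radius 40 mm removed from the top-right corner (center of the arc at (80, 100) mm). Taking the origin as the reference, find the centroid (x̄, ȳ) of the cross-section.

plate: A = 80 × 100 = 8000.00, centroid at (40.00, 50.00).
removed quarter-circle: A = −¼π·40² = -1256.64, centroid at (63.02, 83.02).
ΣA = 6743.36 mm²
ΣAx̄ = (8000.00)(40.00) + (-1256.64)(63.02) = 240802.37 mm³
ΣAȳ = (8000.00)(50.00) + (-1256.64)(83.02) = 295669.63 mm³
x̄ = 240802.37 / 6743.36 = 35.71 mm
ȳ = 295669.63 / 6743.36 = 43.85 mm

x̄ = 35.71 mm, ȳ = 43.85 mm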